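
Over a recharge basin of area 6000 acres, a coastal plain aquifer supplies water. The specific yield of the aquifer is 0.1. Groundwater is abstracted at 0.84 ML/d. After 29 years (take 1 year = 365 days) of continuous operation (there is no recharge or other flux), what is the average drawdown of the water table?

Δh ≈ 3.66 m

A = 6000 acres = 2.428 × 10^7 m²
Q = 0.84 ML/d = 840 m³/d
t = 29 years = 10580 d
ΔV = Q × t = 840 m³/d × 10580 d = 8.891 × 10^6 m³
Δh = ΔV / (Sy × A) = 8.891 × 10^6 / (0.1 × 2.428 × 10^7) = 3.662 m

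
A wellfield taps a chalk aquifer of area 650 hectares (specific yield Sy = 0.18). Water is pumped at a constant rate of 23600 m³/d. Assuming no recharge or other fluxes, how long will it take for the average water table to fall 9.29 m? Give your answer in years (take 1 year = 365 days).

A = 650 hectares = 6.5 × 10^6 m²
ΔV = Sy × A × Δh = 0.18 × 6.5 × 10^6 × 9.29 = 1.087 × 10^7 m³
t = ΔV / Q = 1.087 × 10^7 m³ / 23600 m³/d = 460.6 d
t = 460.6 d ≈ 1.262 years

t ≈ 1.26 years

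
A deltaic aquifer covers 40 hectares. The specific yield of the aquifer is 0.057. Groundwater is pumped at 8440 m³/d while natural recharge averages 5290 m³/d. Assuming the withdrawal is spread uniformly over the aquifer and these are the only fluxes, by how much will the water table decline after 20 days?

Δh ≈ 2.76 m

A = 40 hectares = 4 × 10^5 m²
Net abstraction = 8440 − 5290 = 3150 m³/d
ΔV = Q × t = 3150 m³/d × 20 d = 63000 m³
Δh = ΔV / (Sy × A) = 63000 / (0.057 × 4 × 10^5) = 2.763 m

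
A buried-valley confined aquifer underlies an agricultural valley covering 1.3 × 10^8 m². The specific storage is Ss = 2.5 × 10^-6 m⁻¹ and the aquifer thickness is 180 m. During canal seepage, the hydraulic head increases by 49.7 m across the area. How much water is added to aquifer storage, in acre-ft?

ΔV ≈ 2360 acre-ft

S = Ss × b = 2.5 × 10^-6 m⁻¹ × 180 m = 4.5 × 10^-4
ΔV = S × A × Δh = 4.5 × 10^-4 × 1.3 × 10^8 m² × 49.7 m = 2.907 × 10^6 m³
ΔV = 2.907 × 10^6 m³ = 2357 acre-ft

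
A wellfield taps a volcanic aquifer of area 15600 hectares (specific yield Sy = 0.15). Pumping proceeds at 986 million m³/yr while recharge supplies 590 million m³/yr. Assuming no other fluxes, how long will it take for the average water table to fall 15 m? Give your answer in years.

A = 15600 hectares = 1.56 × 10^8 m²
ΔV = Sy × A × Δh = 0.15 × 1.56 × 10^8 × 15 = 3.51 × 10^8 m³
Net withdrawal = 986 − 590 = 396 million m³/yr = 1.085 × 10^6 m³/d
t = ΔV / Q = 3.51 × 10^8 m³ / 1.085 × 10^6 m³/d = 323.5 d
t = 323.5 d ≈ 0.8864 years

t ≈ 0.886 years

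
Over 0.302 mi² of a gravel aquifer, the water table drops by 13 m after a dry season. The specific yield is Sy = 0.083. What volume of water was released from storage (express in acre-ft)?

A = 0.302 mi² = 7.822 × 10^5 m²
ΔV = Sy × A × Δh = 0.083 × 7.822 × 10^5 m² × 13 m = 8.44 × 10^5 m³
ΔV = 8.44 × 10^5 m³ = 684.2 acre-ft

ΔV ≈ 684 acre-ft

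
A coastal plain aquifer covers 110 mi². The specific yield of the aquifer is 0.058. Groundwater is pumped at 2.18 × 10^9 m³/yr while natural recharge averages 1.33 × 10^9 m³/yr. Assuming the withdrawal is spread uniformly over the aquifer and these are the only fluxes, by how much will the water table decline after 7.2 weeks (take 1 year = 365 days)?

Δh ≈ 7.1 m

A = 110 mi² = 2.849 × 10^8 m²
Net abstraction = 2.18 × 10^9 − 1.33 × 10^9 = 8.5 × 10^8 m³/yr
Q_net = 8.5 × 10^8 m³/yr = 2.329 × 10^6 m³/d
t = 7.2 weeks = 50.4 d
ΔV = Q × t = 2.329 × 10^6 m³/d × 50.4 d = 1.174 × 10^8 m³
Δh = ΔV / (Sy × A) = 1.174 × 10^8 / (0.058 × 2.849 × 10^8) = 7.103 m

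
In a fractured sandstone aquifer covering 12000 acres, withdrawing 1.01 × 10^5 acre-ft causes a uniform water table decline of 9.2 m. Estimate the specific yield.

Sy ≈ 0.28

A = 12000 acres = 4.856 × 10^7 m²
ΔV = 1.01 × 10^5 acre-ft = 1.246 × 10^8 m³
Sy = ΔV / (A × Δh) = 1.246 × 10^8 m³ / (4.856 × 10^7 m² × 9.2 m) = 0.2788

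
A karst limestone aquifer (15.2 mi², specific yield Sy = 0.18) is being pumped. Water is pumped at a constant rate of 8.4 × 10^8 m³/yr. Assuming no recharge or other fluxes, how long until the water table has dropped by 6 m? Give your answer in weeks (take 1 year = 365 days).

A = 15.2 mi² = 3.937 × 10^7 m²
ΔV = Sy × A × Δh = 0.18 × 3.937 × 10^7 × 6 = 4.252 × 10^7 m³
Q = 8.4 × 10^8 m³/yr = 2.301 × 10^6 m³/d
t = ΔV / Q = 4.252 × 10^7 m³ / 2.301 × 10^6 m³/d = 18.47 d
t = 18.47 d ≈ 2.639 weeks

t ≈ 2.64 weeks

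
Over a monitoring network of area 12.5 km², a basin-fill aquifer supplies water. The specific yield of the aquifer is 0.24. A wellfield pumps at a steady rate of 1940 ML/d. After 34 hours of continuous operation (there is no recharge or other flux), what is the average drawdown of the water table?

Δh ≈ 0.916 m

A = 12.5 km² = 1.25 × 10^7 m²
Q = 1940 ML/d = 1.94 × 10^6 m³/d
t = 34 hours = 1.417 d
ΔV = Q × t = 1.94 × 10^6 m³/d × 1.417 d = 2.748 × 10^6 m³
Δh = ΔV / (Sy × A) = 2.748 × 10^6 / (0.24 × 1.25 × 10^7) = 0.9161 m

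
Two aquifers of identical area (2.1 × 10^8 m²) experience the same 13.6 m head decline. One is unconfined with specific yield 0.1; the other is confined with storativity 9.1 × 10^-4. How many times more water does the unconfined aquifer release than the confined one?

Unconfined: ΔV_u = Sy × A × Δh = 0.1 × 2.1 × 10^8 × 13.6 = 2.856 × 10^8 m³
Confined: ΔV_c = S × A × Δh = 9.1 × 10^-4 × 2.1 × 10^8 × 13.6 = 2.599 × 10^6 m³
Ratio = ΔV_u / ΔV_c = Sy / S = 0.1 / 9.1 × 10^-4 = 109.9

ΔV_u / ΔV_c ≈ 110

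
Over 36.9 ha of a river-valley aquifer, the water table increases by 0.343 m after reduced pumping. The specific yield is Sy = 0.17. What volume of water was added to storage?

ΔV ≈ 21500 m³

A = 36.9 ha = 3.69 × 10^5 m²
ΔV = Sy × A × Δh = 0.17 × 3.69 × 10^5 m² × 0.343 m = 21520 m³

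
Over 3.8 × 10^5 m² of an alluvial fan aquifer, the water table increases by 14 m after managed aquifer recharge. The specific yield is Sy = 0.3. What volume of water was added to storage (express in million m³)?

ΔV ≈ 1.6 million m³

ΔV = Sy × A × Δh = 0.3 × 3.8 × 10^5 m² × 14 m = 1.596 × 10^6 m³
ΔV = 1.596 × 10^6 m³ = 1.596 million m³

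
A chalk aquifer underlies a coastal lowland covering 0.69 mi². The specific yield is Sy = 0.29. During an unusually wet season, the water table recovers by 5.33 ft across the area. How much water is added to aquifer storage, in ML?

A = 0.69 mi² = 1.787 × 10^6 m²
Δh = 5.33 ft = 1.625 m
ΔV = Sy × A × Δh = 0.29 × 1.787 × 10^6 m² × 1.625 m = 8.42 × 10^5 m³
ΔV = 8.42 × 10^5 m³ = 842 ML

ΔV ≈ 842 ML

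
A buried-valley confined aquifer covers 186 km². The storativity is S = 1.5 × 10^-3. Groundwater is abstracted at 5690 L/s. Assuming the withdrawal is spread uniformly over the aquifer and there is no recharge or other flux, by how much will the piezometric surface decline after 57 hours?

Δh ≈ 4.18 m

A = 186 km² = 1.86 × 10^8 m²
Q = 5690 L/s = 4.916 × 10^5 m³/d
t = 57 hours = 2.375 d
ΔV = Q × t = 4.916 × 10^5 m³/d × 2.375 d = 1.168 × 10^6 m³
Δh = ΔV / (S × A) = 1.168 × 10^6 / (0.0015 × 1.86 × 10^8) = 4.185 m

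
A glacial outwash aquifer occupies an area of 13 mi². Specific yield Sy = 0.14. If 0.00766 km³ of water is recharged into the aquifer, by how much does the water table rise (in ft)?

A = 13 mi² = 3.367 × 10^7 m²
ΔV = 0.00766 km³ = 7.66 × 10^6 m³
Δh = ΔV / (Sy × A) = 7.66 × 10^6 m³ / (0.14 × 3.367 × 10^7 m²) = 1.625 m
Δh = 1.625 m = 5.331 ft

Δh ≈ 5.33 ft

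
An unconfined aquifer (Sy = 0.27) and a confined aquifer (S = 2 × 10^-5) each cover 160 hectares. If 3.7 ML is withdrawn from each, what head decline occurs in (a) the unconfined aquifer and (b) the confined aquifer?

Δh_u ≈ 0.00856 m; Δh_c ≈ 116 m

A = 160 hectares = 1.6 × 10^6 m²
ΔV = 3.7 ML = 3700 m³
Unconfined: Δh_u = ΔV/(Sy·A) = 3700/(0.27 × 1.6 × 10^6) = 0.008565 m
Confined: Δh_c = ΔV/(S·A) = 3700/(2 × 10^-5 × 1.6 × 10^6) = 115.6 m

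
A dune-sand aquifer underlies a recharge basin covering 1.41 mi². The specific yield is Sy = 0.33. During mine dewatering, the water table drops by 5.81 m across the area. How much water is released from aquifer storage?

ΔV ≈ 7 × 10^6 m³

A = 1.41 mi² = 3.652 × 10^6 m²
ΔV = Sy × A × Δh = 0.33 × 3.652 × 10^6 m² × 5.81 m = 7.002 × 10^6 m³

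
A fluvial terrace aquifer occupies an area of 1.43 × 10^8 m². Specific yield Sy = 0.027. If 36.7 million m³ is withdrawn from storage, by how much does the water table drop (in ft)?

Δh ≈ 31.2 ft

ΔV = 36.7 million m³ = 3.67 × 10^7 m³
Δh = ΔV / (Sy × A) = 3.67 × 10^7 m³ / (0.027 × 1.43 × 10^8 m²) = 9.505 m
Δh = 9.505 m = 31.19 ft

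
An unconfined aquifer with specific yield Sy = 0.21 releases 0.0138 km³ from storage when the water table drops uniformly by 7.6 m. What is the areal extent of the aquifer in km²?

ΔV = 0.0138 km³ = 1.38 × 10^7 m³
A = ΔV / (Sy × Δh) = 1.38 × 10^7 / (0.21 × 7.6) = 8.647 × 10^6 m²
A = 8.647 × 10^6 m² = 8.647 km²

A ≈ 8.65 km²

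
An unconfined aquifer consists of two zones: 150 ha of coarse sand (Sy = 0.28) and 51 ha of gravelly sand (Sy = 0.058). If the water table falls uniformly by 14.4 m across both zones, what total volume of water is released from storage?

ΔV ≈ 6.47 × 10^6 m³

A₁ = 150 ha = 1.5 × 10^6 m²; A₂ = 51 ha = 5.1 × 10^5 m²
ΔV₁ = 0.28 × 1.5 × 10^6 × 14.4 = 6.048 × 10^6 m³
ΔV₂ = 0.058 × 5.1 × 10^5 × 14.4 = 4.26 × 10^5 m³
ΔV = ΔV₁ + ΔV₂ = 6.474 × 10^6 m³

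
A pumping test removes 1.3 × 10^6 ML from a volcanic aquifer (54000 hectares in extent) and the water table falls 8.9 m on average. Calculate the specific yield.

A = 54000 hectares = 5.4 × 10^8 m²
ΔV = 1.3 × 10^6 ML = 1.3 × 10^9 m³
Sy = ΔV / (A × Δh) = 1.3 × 10^9 m³ / (5.4 × 10^8 m² × 8.9 m) = 0.2705

Sy ≈ 0.27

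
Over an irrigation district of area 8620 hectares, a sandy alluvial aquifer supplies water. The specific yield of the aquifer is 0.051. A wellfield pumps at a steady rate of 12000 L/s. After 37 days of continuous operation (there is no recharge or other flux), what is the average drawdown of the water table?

Δh ≈ 8.73 m

A = 8620 hectares = 8.62 × 10^7 m²
Q = 12000 L/s = 1.037 × 10^6 m³/d
ΔV = Q × t = 1.037 × 10^6 m³/d × 37 d = 3.836 × 10^7 m³
Δh = ΔV / (Sy × A) = 3.836 × 10^7 / (0.051 × 8.62 × 10^7) = 8.726 m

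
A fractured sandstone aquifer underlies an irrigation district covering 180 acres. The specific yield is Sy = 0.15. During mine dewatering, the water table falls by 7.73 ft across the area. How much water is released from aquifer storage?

ΔV ≈ 2.57 × 10^5 m³

A = 180 acres = 7.284 × 10^5 m²
Δh = 7.73 ft = 2.356 m
ΔV = Sy × A × Δh = 0.15 × 7.284 × 10^5 m² × 2.356 m = 2.574 × 10^5 m³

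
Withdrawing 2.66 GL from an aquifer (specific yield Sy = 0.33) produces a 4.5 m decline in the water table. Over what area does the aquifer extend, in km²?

A ≈ 1.79 km²

ΔV = 2.66 GL = 2.66 × 10^6 m³
A = ΔV / (Sy × Δh) = 2.66 × 10^6 / (0.33 × 4.5) = 1.791 × 10^6 m²
A = 1.791 × 10^6 m² = 1.791 km²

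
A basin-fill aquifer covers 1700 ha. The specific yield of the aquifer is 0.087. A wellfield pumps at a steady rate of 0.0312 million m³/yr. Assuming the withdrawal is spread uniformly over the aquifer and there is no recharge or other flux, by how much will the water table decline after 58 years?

A = 1700 ha = 1.7 × 10^7 m²
Q = 0.0312 million m³/yr = 85.48 m³/d
t = 58 years = 21170 d
ΔV = Q × t = 85.48 m³/d × 21170 d = 1.81 × 10^6 m³
Δh = ΔV / (Sy × A) = 1.81 × 10^6 / (0.087 × 1.7 × 10^7) = 1.224 m

Δh ≈ 1.22 m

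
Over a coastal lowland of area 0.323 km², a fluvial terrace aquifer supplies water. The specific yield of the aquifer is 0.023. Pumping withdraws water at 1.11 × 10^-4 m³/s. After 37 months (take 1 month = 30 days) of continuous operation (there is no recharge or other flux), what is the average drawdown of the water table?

A = 0.323 km² = 3.23 × 10^5 m²
Q = 1.11 × 10^-4 m³/s = 9.59 m³/d
t = 37 months = 1110 d
ΔV = Q × t = 9.59 m³/d × 1110 d = 10650 m³
Δh = ΔV / (Sy × A) = 10650 / (0.023 × 3.23 × 10^5) = 1.433 m

Δh ≈ 1.43 m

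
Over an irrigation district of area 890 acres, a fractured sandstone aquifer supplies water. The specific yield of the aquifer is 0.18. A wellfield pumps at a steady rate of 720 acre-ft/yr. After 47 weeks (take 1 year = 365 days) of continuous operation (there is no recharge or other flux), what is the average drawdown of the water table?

Δh ≈ 1.23 m

A = 890 acres = 3.602 × 10^6 m²
Q = 720 acre-ft/yr = 2433 m³/d
t = 47 weeks = 329 d
ΔV = Q × t = 2433 m³/d × 329 d = 8.005 × 10^5 m³
Δh = ΔV / (Sy × A) = 8.005 × 10^5 / (0.18 × 3.602 × 10^6) = 1.235 m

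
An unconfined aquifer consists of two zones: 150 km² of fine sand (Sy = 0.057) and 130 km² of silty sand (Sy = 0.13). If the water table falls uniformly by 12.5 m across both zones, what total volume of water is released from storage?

A₁ = 150 km² = 1.5 × 10^8 m²; A₂ = 130 km² = 1.3 × 10^8 m²
ΔV₁ = 0.057 × 1.5 × 10^8 × 12.5 = 1.069 × 10^8 m³
ΔV₂ = 0.13 × 1.3 × 10^8 × 12.5 = 2.112 × 10^8 m³
ΔV = ΔV₁ + ΔV₂ = 3.181 × 10^8 m³

ΔV ≈ 3.18 × 10^8 m³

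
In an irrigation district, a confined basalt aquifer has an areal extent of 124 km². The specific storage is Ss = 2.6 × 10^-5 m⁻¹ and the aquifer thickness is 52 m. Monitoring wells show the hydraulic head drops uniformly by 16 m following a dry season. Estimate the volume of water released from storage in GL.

ΔV ≈ 2.68 GL

S = Ss × b = 2.6 × 10^-5 m⁻¹ × 52 m = 1.352 × 10^-3
A = 124 km² = 1.24 × 10^8 m²
ΔV = S × A × Δh = 0.001352 × 1.24 × 10^8 m² × 16 m = 2.682 × 10^6 m³
ΔV = 2.682 × 10^6 m³ = 2.682 GL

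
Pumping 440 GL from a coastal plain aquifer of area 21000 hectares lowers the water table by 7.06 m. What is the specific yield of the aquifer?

A = 21000 hectares = 2.1 × 10^8 m²
ΔV = 440 GL = 4.4 × 10^8 m³
Sy = ΔV / (A × Δh) = 4.4 × 10^8 m³ / (2.1 × 10^8 m² × 7.06 m) = 0.2968

Sy ≈ 0.3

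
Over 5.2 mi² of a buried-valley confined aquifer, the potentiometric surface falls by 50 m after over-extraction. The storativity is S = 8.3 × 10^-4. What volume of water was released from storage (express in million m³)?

ΔV ≈ 0.559 million m³

A = 5.2 mi² = 1.347 × 10^7 m²
ΔV = S × A × Δh = 8.3 × 10^-4 × 1.347 × 10^7 m² × 50 m = 5.589 × 10^5 m³
ΔV = 5.589 × 10^5 m³ = 0.5589 million m³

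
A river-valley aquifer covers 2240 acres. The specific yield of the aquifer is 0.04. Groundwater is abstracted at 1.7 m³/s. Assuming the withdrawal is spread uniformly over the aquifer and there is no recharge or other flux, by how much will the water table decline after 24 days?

Δh ≈ 9.72 m

A = 2240 acres = 9.065 × 10^6 m²
Q = 1.7 m³/s = 1.469 × 10^5 m³/d
ΔV = Q × t = 1.469 × 10^5 m³/d × 24 d = 3.525 × 10^6 m³
Δh = ΔV / (Sy × A) = 3.525 × 10^6 / (0.04 × 9.065 × 10^6) = 9.722 m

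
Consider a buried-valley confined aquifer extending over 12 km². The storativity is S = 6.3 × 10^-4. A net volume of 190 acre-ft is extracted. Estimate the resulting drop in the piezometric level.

Δh ≈ 31 m

A = 12 km² = 1.2 × 10^7 m²
ΔV = 190 acre-ft = 2.344 × 10^5 m³
Δh = ΔV / (S × A) = 2.344 × 10^5 m³ / (6.3 × 10^-4 × 1.2 × 10^7 m²) = 31 m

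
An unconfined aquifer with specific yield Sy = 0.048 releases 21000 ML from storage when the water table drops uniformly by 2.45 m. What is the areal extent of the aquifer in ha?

ΔV = 21000 ML = 2.1 × 10^7 m³
A = ΔV / (Sy × Δh) = 2.1 × 10^7 / (0.048 × 2.45) = 1.786 × 10^8 m²
A = 1.786 × 10^8 m² = 17860 ha

A ≈ 17900 ha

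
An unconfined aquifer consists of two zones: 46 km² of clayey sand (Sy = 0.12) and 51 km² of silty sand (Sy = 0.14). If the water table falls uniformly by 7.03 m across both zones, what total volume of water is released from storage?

ΔV ≈ 8.9 × 10^7 m³

A₁ = 46 km² = 4.6 × 10^7 m²; A₂ = 51 km² = 5.1 × 10^7 m²
ΔV₁ = 0.12 × 4.6 × 10^7 × 7.03 = 3.881 × 10^7 m³
ΔV₂ = 0.14 × 5.1 × 10^7 × 7.03 = 5.019 × 10^7 m³
ΔV = ΔV₁ + ΔV₂ = 8.9 × 10^7 m³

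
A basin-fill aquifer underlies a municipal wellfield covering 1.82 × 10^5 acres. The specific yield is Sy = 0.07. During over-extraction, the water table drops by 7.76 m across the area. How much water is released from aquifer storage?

ΔV ≈ 4 × 10^8 m³

A = 1.82 × 10^5 acres = 7.365 × 10^8 m²
ΔV = Sy × A × Δh = 0.07 × 7.365 × 10^8 m² × 7.76 m = 4.001 × 10^8 m³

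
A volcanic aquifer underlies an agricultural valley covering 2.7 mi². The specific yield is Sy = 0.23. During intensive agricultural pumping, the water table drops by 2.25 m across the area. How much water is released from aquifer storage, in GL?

ΔV ≈ 3.62 GL

A = 2.7 mi² = 6.993 × 10^6 m²
ΔV = Sy × A × Δh = 0.23 × 6.993 × 10^6 m² × 2.25 m = 3.619 × 10^6 m³
ΔV = 3.619 × 10^6 m³ = 3.619 GL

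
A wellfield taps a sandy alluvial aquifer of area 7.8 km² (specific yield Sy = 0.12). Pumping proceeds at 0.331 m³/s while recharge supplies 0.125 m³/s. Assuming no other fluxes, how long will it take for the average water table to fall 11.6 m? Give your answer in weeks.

t ≈ 87.1 weeks

A = 7.8 km² = 7.8 × 10^6 m²
ΔV = Sy × A × Δh = 0.12 × 7.8 × 10^6 × 11.6 = 1.086 × 10^7 m³
Net withdrawal = 0.331 − 0.125 = 0.206 m³/s = 17800 m³/d
t = ΔV / Q = 1.086 × 10^7 m³ / 17800 m³/d = 610 d
t = 610 d ≈ 87.15 weeks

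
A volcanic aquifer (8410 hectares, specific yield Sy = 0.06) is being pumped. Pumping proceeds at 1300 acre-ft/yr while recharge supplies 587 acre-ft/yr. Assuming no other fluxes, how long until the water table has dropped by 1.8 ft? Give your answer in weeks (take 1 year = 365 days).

t ≈ 164 weeks

A = 8410 hectares = 8.41 × 10^7 m²
Δh = 1.8 ft = 0.5486 m
ΔV = Sy × A × Δh = 0.06 × 8.41 × 10^7 × 0.5486 = 2.768 × 10^6 m³
Net withdrawal = 1300 − 587 = 713 acre-ft/yr = 2410 m³/d
t = ΔV / Q = 2.768 × 10^6 m³ / 2410 m³/d = 1149 d
t = 1149 d ≈ 164.1 weeks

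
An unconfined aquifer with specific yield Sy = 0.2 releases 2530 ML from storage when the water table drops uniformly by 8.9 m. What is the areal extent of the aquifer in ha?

ΔV = 2530 ML = 2.53 × 10^6 m³
A = ΔV / (Sy × Δh) = 2.53 × 10^6 / (0.2 × 8.9) = 1.421 × 10^6 m²
A = 1.421 × 10^6 m² = 142.1 ha

A ≈ 142 ha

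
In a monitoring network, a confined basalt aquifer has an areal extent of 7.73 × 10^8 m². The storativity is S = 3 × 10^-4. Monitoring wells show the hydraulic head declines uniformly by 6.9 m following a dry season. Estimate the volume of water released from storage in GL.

ΔV ≈ 1.6 GL

ΔV = S × A × Δh = 3 × 10^-4 × 7.73 × 10^8 m² × 6.9 m = 1.6 × 10^6 m³
ΔV = 1.6 × 10^6 m³ = 1.6 GL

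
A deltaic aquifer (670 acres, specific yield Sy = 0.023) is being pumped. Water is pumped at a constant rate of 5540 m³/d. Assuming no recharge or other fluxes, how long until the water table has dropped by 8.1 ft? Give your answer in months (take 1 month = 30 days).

A = 670 acres = 2.711 × 10^6 m²
Δh = 8.1 ft = 2.469 m
ΔV = Sy × A × Δh = 0.023 × 2.711 × 10^6 × 2.469 = 1.54 × 10^5 m³
t = ΔV / Q = 1.54 × 10^5 m³ / 5540 m³/d = 27.79 d
t = 27.79 d ≈ 0.9264 months

t ≈ 0.926 months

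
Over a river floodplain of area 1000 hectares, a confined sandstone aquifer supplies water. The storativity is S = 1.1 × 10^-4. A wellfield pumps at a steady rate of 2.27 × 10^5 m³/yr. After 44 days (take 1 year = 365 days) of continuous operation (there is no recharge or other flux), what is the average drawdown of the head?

A = 1000 hectares = 1 × 10^7 m²
Q = 2.27 × 10^5 m³/yr = 621.9 m³/d
ΔV = Q × t = 621.9 m³/d × 44 d = 27360 m³
Δh = ΔV / (S × A) = 27360 / (1.1 × 10^-4 × 1 × 10^7) = 24.88 m

Δh ≈ 24.9 m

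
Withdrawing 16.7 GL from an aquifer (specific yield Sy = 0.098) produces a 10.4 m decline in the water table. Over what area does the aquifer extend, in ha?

A ≈ 1640 ha

ΔV = 16.7 GL = 1.67 × 10^7 m³
A = ΔV / (Sy × Δh) = 1.67 × 10^7 / (0.098 × 10.4) = 1.639 × 10^7 m²
A = 1.639 × 10^7 m² = 1639 ha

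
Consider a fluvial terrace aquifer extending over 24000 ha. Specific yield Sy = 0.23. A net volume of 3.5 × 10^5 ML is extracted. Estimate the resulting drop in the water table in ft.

A = 24000 ha = 2.4 × 10^8 m²
ΔV = 3.5 × 10^5 ML = 3.5 × 10^8 m³
Δh = ΔV / (Sy × A) = 3.5 × 10^8 m³ / (0.23 × 2.4 × 10^8 m²) = 6.341 m
Δh = 6.341 m = 20.8 ft

Δh ≈ 20.8 ft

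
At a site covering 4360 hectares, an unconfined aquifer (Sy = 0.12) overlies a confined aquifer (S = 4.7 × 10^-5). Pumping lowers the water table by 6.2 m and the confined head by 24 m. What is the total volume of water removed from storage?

ΔV ≈ 3.25 × 10^7 m³

A = 4360 hectares = 4.36 × 10^7 m²
Unconfined: ΔV_u = Sy × A × Δh_u = 0.12 × 4.36 × 10^7 × 6.2 = 3.244 × 10^7 m³
Confined: ΔV_c = S × A × Δh_c = 4.7 × 10^-5 × 4.36 × 10^7 × 24 = 49180 m³
Total ΔV = 3.244 × 10^7 + 49180 = 3.249 × 10^7 m³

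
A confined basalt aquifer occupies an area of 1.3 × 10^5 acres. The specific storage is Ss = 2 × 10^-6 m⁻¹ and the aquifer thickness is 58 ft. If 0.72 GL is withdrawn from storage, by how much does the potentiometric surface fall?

b = 58 ft = 17.68 m
S = Ss × b = 2 × 10^-6 m⁻¹ × 17.68 m = 3.536 × 10^-5
A = 1.3 × 10^5 acres = 5.261 × 10^8 m²
ΔV = 0.72 GL = 7.2 × 10^5 m³
Δh = ΔV / (S × A) = 7.2 × 10^5 m³ / (3.536 × 10^-5 × 5.261 × 10^8 m²) = 38.71 m

Δh ≈ 38.7 m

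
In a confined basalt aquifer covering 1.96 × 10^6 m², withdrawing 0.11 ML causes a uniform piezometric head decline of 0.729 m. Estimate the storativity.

ΔV = 0.11 ML = 110 m³
S = ΔV / (A × Δh) = 110 m³ / (1.96 × 10^6 m² × 0.729 m) = 7.699 × 10^-5

S ≈ 7.7 × 10^-5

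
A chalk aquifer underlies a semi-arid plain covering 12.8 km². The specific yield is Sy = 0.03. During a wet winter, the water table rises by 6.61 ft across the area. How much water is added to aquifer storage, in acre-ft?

A = 12.8 km² = 1.28 × 10^7 m²
Δh = 6.61 ft = 2.015 m
ΔV = Sy × A × Δh = 0.03 × 1.28 × 10^7 m² × 2.015 m = 7.737 × 10^5 m³
ΔV = 7.737 × 10^5 m³ = 627.2 acre-ft

ΔV ≈ 627 acre-ft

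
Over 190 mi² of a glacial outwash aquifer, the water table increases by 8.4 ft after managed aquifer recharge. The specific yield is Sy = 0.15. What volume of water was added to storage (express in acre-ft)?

A = 190 mi² = 4.921 × 10^8 m²
Δh = 8.4 ft = 2.56 m
ΔV = Sy × A × Δh = 0.15 × 4.921 × 10^8 m² × 2.56 m = 1.89 × 10^8 m³
ΔV = 1.89 × 10^8 m³ = 1.532 × 10^5 acre-ft

ΔV ≈ 1.53 × 10^5 acre-ft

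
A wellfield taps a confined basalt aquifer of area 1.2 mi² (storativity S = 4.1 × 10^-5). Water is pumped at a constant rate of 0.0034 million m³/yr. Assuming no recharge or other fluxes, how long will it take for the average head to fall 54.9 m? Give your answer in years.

t ≈ 2.06 years

A = 1.2 mi² = 3.108 × 10^6 m²
ΔV = S × A × Δh = 4.1 × 10^-5 × 3.108 × 10^6 × 54.9 = 6996 m³
Q = 0.0034 million m³/yr = 9.315 m³/d
t = ΔV / Q = 6996 m³ / 9.315 m³/d = 751 d
t = 751 d ≈ 2.058 years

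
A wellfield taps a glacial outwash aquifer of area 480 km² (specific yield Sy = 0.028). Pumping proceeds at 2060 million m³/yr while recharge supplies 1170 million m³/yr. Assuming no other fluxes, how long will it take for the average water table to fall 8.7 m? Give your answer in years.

A = 480 km² = 4.8 × 10^8 m²
ΔV = Sy × A × Δh = 0.028 × 4.8 × 10^8 × 8.7 = 1.169 × 10^8 m³
Net withdrawal = 2060 − 1170 = 890 million m³/yr = 2.438 × 10^6 m³/d
t = ΔV / Q = 1.169 × 10^8 m³ / 2.438 × 10^6 m³/d = 47.95 d
t = 47.95 d ≈ 0.1314 years

t ≈ 0.131 years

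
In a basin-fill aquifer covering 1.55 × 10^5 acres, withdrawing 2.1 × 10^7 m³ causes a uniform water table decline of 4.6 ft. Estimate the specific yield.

A = 1.55 × 10^5 acres = 6.273 × 10^8 m²
Δh = 4.6 ft = 1.402 m
Sy = ΔV / (A × Δh) = 2.1 × 10^7 m³ / (6.273 × 10^8 m² × 1.402 m) = 0.02388

Sy ≈ 0.024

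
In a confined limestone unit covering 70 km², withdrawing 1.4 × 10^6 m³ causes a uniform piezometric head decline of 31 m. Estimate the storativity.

S ≈ 6.5 × 10^-4

A = 70 km² = 7 × 10^7 m²
S = ΔV / (A × Δh) = 1.4 × 10^6 m³ / (7 × 10^7 m² × 31 m) = 6.452 × 10^-4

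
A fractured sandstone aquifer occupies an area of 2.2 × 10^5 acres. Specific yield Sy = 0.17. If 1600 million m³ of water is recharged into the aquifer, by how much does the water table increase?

Δh ≈ 10.6 m

A = 2.2 × 10^5 acres = 8.903 × 10^8 m²
ΔV = 1600 million m³ = 1.6 × 10^9 m³
Δh = ΔV / (Sy × A) = 1.6 × 10^9 m³ / (0.17 × 8.903 × 10^8 m²) = 10.57 m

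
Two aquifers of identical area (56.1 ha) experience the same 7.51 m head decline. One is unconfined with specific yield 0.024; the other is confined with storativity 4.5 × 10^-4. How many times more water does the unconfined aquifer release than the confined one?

A = 56.1 ha = 5.61 × 10^5 m²
Unconfined: ΔV_u = Sy × A × Δh = 0.024 × 5.61 × 10^5 × 7.51 = 1.011 × 10^5 m³
Confined: ΔV_c = S × A × Δh = 4.5 × 10^-4 × 5.61 × 10^5 × 7.51 = 1896 m³
Ratio = ΔV_u / ΔV_c = Sy / S = 0.024 / 4.5 × 10^-4 = 53.33

ΔV_u / ΔV_c ≈ 53.3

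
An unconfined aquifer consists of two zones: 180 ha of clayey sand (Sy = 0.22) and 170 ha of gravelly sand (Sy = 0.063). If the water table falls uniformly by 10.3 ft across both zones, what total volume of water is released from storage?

ΔV ≈ 1.58 × 10^6 m³

A₁ = 180 ha = 1.8 × 10^6 m²; A₂ = 170 ha = 1.7 × 10^6 m²
Δh = 10.3 ft = 3.139 m
ΔV₁ = 0.22 × 1.8 × 10^6 × 3.139 = 1.243 × 10^6 m³
ΔV₂ = 0.063 × 1.7 × 10^6 × 3.139 = 3.362 × 10^5 m³
ΔV = ΔV₁ + ΔV₂ = 1.579 × 10^6 m³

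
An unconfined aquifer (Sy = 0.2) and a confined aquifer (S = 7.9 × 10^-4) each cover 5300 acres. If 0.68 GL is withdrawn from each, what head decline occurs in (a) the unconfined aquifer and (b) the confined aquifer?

Δh_u ≈ 0.159 m; Δh_c ≈ 40.1 m

A = 5300 acres = 2.145 × 10^7 m²
ΔV = 0.68 GL = 6.8 × 10^5 m³
Unconfined: Δh_u = ΔV/(Sy·A) = 6.8 × 10^5/(0.2 × 2.145 × 10^7) = 0.1585 m
Confined: Δh_c = ΔV/(S·A) = 6.8 × 10^5/(7.9 × 10^-4 × 2.145 × 10^7) = 40.13 m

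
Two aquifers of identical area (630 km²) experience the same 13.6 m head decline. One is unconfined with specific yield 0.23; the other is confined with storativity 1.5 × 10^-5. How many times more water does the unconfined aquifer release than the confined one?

ΔV_u / ΔV_c ≈ 15300

A = 630 km² = 6.3 × 10^8 m²
Unconfined: ΔV_u = Sy × A × Δh = 0.23 × 6.3 × 10^8 × 13.6 = 1.971 × 10^9 m³
Confined: ΔV_c = S × A × Δh = 1.5 × 10^-5 × 6.3 × 10^8 × 13.6 = 1.285 × 10^5 m³
Ratio = ΔV_u / ΔV_c = Sy / S = 0.23 / 1.5 × 10^-5 = 15330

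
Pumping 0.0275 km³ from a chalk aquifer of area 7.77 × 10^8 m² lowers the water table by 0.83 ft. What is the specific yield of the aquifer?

Δh = 0.83 ft = 0.253 m
ΔV = 0.0275 km³ = 2.75 × 10^7 m³
Sy = ΔV / (A × Δh) = 2.75 × 10^7 m³ / (7.77 × 10^8 m² × 0.253 m) = 0.1399

Sy ≈ 0.14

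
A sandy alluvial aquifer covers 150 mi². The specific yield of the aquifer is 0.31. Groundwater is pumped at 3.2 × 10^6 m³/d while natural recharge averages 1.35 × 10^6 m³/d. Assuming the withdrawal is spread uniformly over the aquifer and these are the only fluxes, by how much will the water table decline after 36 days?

Δh ≈ 0.553 m

A = 150 mi² = 3.885 × 10^8 m²
Net abstraction = 3.2 × 10^6 − 1.35 × 10^6 = 1.85 × 10^6 m³/d
ΔV = Q × t = 1.85 × 10^6 m³/d × 36 d = 6.66 × 10^7 m³
Δh = ΔV / (Sy × A) = 6.66 × 10^7 / (0.31 × 3.885 × 10^8) = 0.553 m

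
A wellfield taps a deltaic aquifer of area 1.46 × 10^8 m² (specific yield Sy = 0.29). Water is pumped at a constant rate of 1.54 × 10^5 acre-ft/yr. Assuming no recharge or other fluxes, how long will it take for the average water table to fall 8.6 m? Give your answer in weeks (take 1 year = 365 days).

t ≈ 100 weeks

ΔV = Sy × A × Δh = 0.29 × 1.46 × 10^8 × 8.6 = 3.641 × 10^8 m³
Q = 1.54 × 10^5 acre-ft/yr = 5.204 × 10^5 m³/d
t = ΔV / Q = 3.641 × 10^8 m³ / 5.204 × 10^5 m³/d = 699.7 d
t = 699.7 d ≈ 99.95 weeks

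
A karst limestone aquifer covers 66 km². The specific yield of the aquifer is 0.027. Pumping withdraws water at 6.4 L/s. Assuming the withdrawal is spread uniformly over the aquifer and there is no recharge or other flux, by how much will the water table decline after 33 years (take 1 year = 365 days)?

Δh ≈ 3.74 m

A = 66 km² = 6.6 × 10^7 m²
Q = 6.4 L/s = 553 m³/d
t = 33 years = 12040 d
ΔV = Q × t = 553 m³/d × 12040 d = 6.66 × 10^6 m³
Δh = ΔV / (Sy × A) = 6.66 × 10^6 / (0.027 × 6.6 × 10^7) = 3.738 m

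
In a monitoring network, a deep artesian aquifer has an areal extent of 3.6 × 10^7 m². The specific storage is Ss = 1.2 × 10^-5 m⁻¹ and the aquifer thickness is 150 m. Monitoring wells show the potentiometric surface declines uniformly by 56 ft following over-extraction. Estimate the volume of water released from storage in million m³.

ΔV ≈ 1.11 million m³

S = Ss × b = 1.2 × 10^-5 m⁻¹ × 150 m = 1.8 × 10^-3
Δh = 56 ft = 17.07 m
ΔV = S × A × Δh = 0.0018 × 3.6 × 10^7 m² × 17.07 m = 1.106 × 10^6 m³
ΔV = 1.106 × 10^6 m³ = 1.106 million m³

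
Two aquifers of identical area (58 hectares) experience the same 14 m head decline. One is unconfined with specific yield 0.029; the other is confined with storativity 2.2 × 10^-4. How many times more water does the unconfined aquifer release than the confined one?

ΔV_u / ΔV_c ≈ 132

A = 58 hectares = 5.8 × 10^5 m²
Unconfined: ΔV_u = Sy × A × Δh = 0.029 × 5.8 × 10^5 × 14 = 2.355 × 10^5 m³
Confined: ΔV_c = S × A × Δh = 2.2 × 10^-4 × 5.8 × 10^5 × 14 = 1786 m³
Ratio = ΔV_u / ΔV_c = Sy / S = 0.029 / 2.2 × 10^-4 = 131.8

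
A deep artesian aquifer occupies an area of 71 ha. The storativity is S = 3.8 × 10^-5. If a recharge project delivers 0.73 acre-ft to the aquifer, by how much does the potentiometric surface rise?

A = 71 ha = 7.1 × 10^5 m²
ΔV = 0.73 acre-ft = 900.4 m³
Δh = ΔV / (S × A) = 900.4 m³ / (3.8 × 10^-5 × 7.1 × 10^5 m²) = 33.37 m

Δh ≈ 33.4 m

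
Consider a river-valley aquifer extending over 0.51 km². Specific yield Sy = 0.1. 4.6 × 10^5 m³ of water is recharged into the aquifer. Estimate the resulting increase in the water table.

Δh ≈ 9.02 m

A = 0.51 km² = 5.1 × 10^5 m²
Δh = ΔV / (Sy × A) = 4.6 × 10^5 m³ / (0.1 × 5.1 × 10^5 m²) = 9.02 m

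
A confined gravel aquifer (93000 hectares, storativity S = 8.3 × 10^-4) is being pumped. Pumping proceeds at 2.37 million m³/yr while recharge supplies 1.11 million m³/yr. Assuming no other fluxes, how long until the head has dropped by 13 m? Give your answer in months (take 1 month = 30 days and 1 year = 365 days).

t ≈ 96.9 months

A = 93000 hectares = 9.3 × 10^8 m²
ΔV = S × A × Δh = 8.3 × 10^-4 × 9.3 × 10^8 × 13 = 1.003 × 10^7 m³
Net withdrawal = 2.37 − 1.11 = 1.26 million m³/yr = 3452 m³/d
t = ΔV / Q = 1.003 × 10^7 m³ / 3452 m³/d = 2907 d
t = 2907 d ≈ 96.9 months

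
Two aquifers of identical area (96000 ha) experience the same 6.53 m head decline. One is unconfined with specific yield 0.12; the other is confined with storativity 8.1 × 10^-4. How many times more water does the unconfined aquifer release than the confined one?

ΔV_u / ΔV_c ≈ 148

A = 96000 ha = 9.6 × 10^8 m²
Unconfined: ΔV_u = Sy × A × Δh = 0.12 × 9.6 × 10^8 × 6.53 = 7.523 × 10^8 m³
Confined: ΔV_c = S × A × Δh = 8.1 × 10^-4 × 9.6 × 10^8 × 6.53 = 5.078 × 10^6 m³
Ratio = ΔV_u / ΔV_c = Sy / S = 0.12 / 8.1 × 10^-4 = 148.1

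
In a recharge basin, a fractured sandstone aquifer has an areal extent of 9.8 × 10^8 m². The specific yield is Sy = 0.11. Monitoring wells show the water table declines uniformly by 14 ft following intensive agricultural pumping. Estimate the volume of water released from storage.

ΔV ≈ 4.6 × 10^8 m³

Δh = 14 ft = 4.267 m
ΔV = Sy × A × Δh = 0.11 × 9.8 × 10^8 m² × 4.267 m = 4.6 × 10^8 m³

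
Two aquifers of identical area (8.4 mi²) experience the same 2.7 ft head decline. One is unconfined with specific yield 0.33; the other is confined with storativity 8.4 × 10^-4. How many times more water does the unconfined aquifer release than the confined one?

A = 8.4 mi² = 2.176 × 10^7 m²
Δh = 2.7 ft = 0.823 m
Unconfined: ΔV_u = Sy × A × Δh = 0.33 × 2.176 × 10^7 × 0.823 = 5.908 × 10^6 m³
Confined: ΔV_c = S × A × Δh = 8.4 × 10^-4 × 2.176 × 10^7 × 0.823 = 15040 m³
Ratio = ΔV_u / ΔV_c = Sy / S = 0.33 / 8.4 × 10^-4 = 392.9

ΔV_u / ΔV_c ≈ 393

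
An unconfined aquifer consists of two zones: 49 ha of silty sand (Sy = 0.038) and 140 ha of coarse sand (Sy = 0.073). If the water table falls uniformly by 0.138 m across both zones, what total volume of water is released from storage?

A₁ = 49 ha = 4.9 × 10^5 m²; A₂ = 140 ha = 1.4 × 10^6 m²
ΔV₁ = 0.038 × 4.9 × 10^5 × 0.138 = 2570 m³
ΔV₂ = 0.073 × 1.4 × 10^6 × 0.138 = 14100 m³
ΔV = ΔV₁ + ΔV₂ = 16670 m³

ΔV ≈ 16700 m³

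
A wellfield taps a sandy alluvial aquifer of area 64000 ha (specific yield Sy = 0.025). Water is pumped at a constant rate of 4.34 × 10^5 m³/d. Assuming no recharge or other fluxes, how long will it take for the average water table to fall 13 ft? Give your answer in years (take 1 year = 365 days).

A = 64000 ha = 6.4 × 10^8 m²
Δh = 13 ft = 3.962 m
ΔV = Sy × A × Δh = 0.025 × 6.4 × 10^8 × 3.962 = 6.34 × 10^7 m³
t = ΔV / Q = 6.34 × 10^7 m³ / 4.34 × 10^5 m³/d = 146.1 d
t = 146.1 d ≈ 0.4002 years

t ≈ 0.4 years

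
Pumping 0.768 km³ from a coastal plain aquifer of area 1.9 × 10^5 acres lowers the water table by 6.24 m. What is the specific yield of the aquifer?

A = 1.9 × 10^5 acres = 7.689 × 10^8 m²
ΔV = 0.768 km³ = 7.68 × 10^8 m³
Sy = ΔV / (A × Δh) = 7.68 × 10^8 m³ / (7.689 × 10^8 m² × 6.24 m) = 0.1601

Sy ≈ 0.16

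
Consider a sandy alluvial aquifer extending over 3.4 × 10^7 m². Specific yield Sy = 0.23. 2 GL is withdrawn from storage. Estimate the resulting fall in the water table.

ΔV = 2 GL = 2 × 10^6 m³
Δh = ΔV / (Sy × A) = 2 × 10^6 m³ / (0.23 × 3.4 × 10^7 m²) = 0.2558 m

Δh ≈ 0.256 m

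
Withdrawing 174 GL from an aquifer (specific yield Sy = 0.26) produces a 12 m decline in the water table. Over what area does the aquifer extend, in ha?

ΔV = 174 GL = 1.74 × 10^8 m³
A = ΔV / (Sy × Δh) = 1.74 × 10^8 / (0.26 × 12) = 5.577 × 10^7 m²
A = 5.577 × 10^7 m² = 5577 ha

A ≈ 5580 ha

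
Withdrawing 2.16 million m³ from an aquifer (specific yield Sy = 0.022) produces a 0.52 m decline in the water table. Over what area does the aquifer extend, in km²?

A ≈ 189 km²

ΔV = 2.16 million m³ = 2.16 × 10^6 m³
A = ΔV / (Sy × Δh) = 2.16 × 10^6 / (0.022 × 0.52) = 1.888 × 10^8 m²
A = 1.888 × 10^8 m² = 188.8 km²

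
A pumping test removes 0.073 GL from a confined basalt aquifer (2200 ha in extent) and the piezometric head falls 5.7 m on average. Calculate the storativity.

A = 2200 ha = 2.2 × 10^7 m²
ΔV = 0.073 GL = 73000 m³
S = ΔV / (A × Δh) = 73000 m³ / (2.2 × 10^7 m² × 5.7 m) = 5.821 × 10^-4

S ≈ 5.8 × 10^-4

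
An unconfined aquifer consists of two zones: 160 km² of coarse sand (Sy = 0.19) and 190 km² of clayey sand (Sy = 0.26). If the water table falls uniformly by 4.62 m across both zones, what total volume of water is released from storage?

ΔV ≈ 3.69 × 10^8 m³

A₁ = 160 km² = 1.6 × 10^8 m²; A₂ = 190 km² = 1.9 × 10^8 m²
ΔV₁ = 0.19 × 1.6 × 10^8 × 4.62 = 1.404 × 10^8 m³
ΔV₂ = 0.26 × 1.9 × 10^8 × 4.62 = 2.282 × 10^8 m³
ΔV = ΔV₁ + ΔV₂ = 3.687 × 10^8 m³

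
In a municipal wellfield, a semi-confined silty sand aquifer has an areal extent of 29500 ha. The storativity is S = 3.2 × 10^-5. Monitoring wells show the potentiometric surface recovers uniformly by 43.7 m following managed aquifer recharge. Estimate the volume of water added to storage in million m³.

ΔV ≈ 0.413 million m³

A = 29500 ha = 2.95 × 10^8 m²
ΔV = S × A × Δh = 3.2 × 10^-5 × 2.95 × 10^8 m² × 43.7 m = 4.125 × 10^5 m³
ΔV = 4.125 × 10^5 m³ = 0.4125 million m³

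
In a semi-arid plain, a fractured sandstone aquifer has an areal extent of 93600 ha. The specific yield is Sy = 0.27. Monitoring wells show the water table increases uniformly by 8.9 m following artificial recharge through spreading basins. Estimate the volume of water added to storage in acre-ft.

A = 93600 ha = 9.36 × 10^8 m²
ΔV = Sy × A × Δh = 0.27 × 9.36 × 10^8 m² × 8.9 m = 2.249 × 10^9 m³
ΔV = 2.249 × 10^9 m³ = 1.823 × 10^6 acre-ft

ΔV ≈ 1.82 × 10^6 acre-ft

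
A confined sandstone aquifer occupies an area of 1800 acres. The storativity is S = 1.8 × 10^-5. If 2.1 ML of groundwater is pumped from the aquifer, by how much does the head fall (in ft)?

Δh ≈ 52.5 ft

A = 1800 acres = 7.284 × 10^6 m²
ΔV = 2.1 ML = 2100 m³
Δh = ΔV / (S × A) = 2100 m³ / (1.8 × 10^-5 × 7.284 × 10^6 m²) = 16.02 m
Δh = 16.02 m = 52.55 ft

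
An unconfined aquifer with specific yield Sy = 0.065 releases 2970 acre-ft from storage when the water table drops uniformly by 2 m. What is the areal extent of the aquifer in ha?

A ≈ 2820 ha

ΔV = 2970 acre-ft = 3.663 × 10^6 m³
A = ΔV / (Sy × Δh) = 3.663 × 10^6 / (0.065 × 2) = 2.818 × 10^7 m²
A = 2.818 × 10^7 m² = 2818 ha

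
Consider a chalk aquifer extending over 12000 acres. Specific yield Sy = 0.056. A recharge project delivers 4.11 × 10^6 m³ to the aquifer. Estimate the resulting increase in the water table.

A = 12000 acres = 4.856 × 10^7 m²
Δh = ΔV / (Sy × A) = 4.11 × 10^6 m³ / (0.056 × 4.856 × 10^7 m²) = 1.511 m

Δh ≈ 1.51 m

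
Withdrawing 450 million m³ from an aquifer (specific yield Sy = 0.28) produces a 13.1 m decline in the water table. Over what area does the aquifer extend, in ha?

A ≈ 12300 ha

ΔV = 450 million m³ = 4.5 × 10^8 m³
A = ΔV / (Sy × Δh) = 4.5 × 10^8 / (0.28 × 13.1) = 1.227 × 10^8 m²
A = 1.227 × 10^8 m² = 12270 ha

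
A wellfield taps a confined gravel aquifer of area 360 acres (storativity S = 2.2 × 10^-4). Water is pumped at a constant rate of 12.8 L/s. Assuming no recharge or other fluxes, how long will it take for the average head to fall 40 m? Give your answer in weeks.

A = 360 acres = 1.457 × 10^6 m²
ΔV = S × A × Δh = 2.2 × 10^-4 × 1.457 × 10^6 × 40 = 12820 m³
Q = 12.8 L/s = 1106 m³/d
t = ΔV / Q = 12820 m³ / 1106 m³/d = 11.59 d
t = 11.59 d ≈ 1.656 weeks

t ≈ 1.66 weeks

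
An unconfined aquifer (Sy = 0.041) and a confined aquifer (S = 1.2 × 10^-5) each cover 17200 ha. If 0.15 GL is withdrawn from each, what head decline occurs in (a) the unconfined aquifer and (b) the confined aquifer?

A = 17200 ha = 1.72 × 10^8 m²
ΔV = 0.15 GL = 1.5 × 10^5 m³
Unconfined: Δh_u = ΔV/(Sy·A) = 1.5 × 10^5/(0.041 × 1.72 × 10^8) = 0.02127 m
Confined: Δh_c = ΔV/(S·A) = 1.5 × 10^5/(1.2 × 10^-5 × 1.72 × 10^8) = 72.67 m

Δh_u ≈ 0.0213 m; Δh_c ≈ 72.7 m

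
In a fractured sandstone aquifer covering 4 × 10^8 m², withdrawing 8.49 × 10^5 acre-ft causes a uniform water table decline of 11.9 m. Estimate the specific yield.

Sy ≈ 0.22

ΔV = 8.49 × 10^5 acre-ft = 1.047 × 10^9 m³
Sy = ΔV / (A × Δh) = 1.047 × 10^9 m³ / (4 × 10^8 m² × 11.9 m) = 0.22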